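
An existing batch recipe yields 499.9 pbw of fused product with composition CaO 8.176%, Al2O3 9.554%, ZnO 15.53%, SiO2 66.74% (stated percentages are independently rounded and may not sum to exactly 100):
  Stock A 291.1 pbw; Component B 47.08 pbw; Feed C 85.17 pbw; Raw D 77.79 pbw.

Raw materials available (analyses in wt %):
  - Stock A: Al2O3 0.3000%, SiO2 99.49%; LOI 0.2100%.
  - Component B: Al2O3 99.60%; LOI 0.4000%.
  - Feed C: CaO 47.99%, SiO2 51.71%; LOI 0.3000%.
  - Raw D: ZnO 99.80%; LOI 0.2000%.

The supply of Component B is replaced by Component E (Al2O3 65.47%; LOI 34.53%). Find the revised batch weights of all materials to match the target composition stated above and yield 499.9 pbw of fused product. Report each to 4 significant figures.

Mid-chain values are shown with 4-significant-digit rounding when written out; full precision is carried at each step; each reported number sees exactly one rounding. Derived quantities are re-derived using the weight values for 499.9 pbw of glass in exact precision (LOI, net glass mass, four oxide percentages, yield, the totals), exactly as printed in problem or answer.
Oxide-by-oxide targets in 499.9 pbw fused product:
  CaO: 8.176% × 499.9 = 40.87 pbw
  Al2O3: 9.554% × 499.9 = 47.76 pbw
  ZnO: 15.53% × 499.9 = 77.63 pbw
  SiO2: 66.74% × 499.9 = 333.6 pbw
Sums-versus-targets review given the weights on record, on the stated basis (every target is met by its sum up to rounding of the answer):
  CaO: 85.17·0.4799 = 40.87 pbw (target 40.87 pbw)
  Al2O3: 291.1·0.003000 + 71.62·0.6547 = 47.76 pbw (target 47.76 pbw)
  ZnO: 77.79·0.9980 = 77.63 pbw (target 77.63 pbw)
  SiO2: 291.1·0.9949 + 85.17·0.5171 = 333.7 pbw (target 333.6 pbw)
Consistency of the glass mass: total batch − LOI = 499.9 pbw (oxide target masses add up to 499.9 pbw; with the basis standing at 499.9 pbw — rounding explains the deltas).
Batch grand total — Σ batch = 525.7 pbw; ignition loss, Σ(batch × LOI) = 25.75 pbw; glass ÷ batch gives a yield of 95.10%.

Revised batch per 499.9 pbw fused product:
  Stock A: 291.1 pbw
  Component E: 71.62 pbw
  Feed C: 85.17 pbw
  Raw D: 77.79 pbw
Total batch = 525.7 pbw; LOI loss = 25.75 pbw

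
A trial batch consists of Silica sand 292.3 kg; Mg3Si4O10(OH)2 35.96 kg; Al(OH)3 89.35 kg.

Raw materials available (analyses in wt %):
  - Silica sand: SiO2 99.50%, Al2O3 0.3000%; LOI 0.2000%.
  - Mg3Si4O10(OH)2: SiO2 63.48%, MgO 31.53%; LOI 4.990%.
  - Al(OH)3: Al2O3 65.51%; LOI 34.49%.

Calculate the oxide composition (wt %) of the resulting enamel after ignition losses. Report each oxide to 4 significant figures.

Glass mass = 384.4 kg (batch 417.6 − LOI 33.20).
Composition: SiO2 81.60%, Al2O3 15.45%, MgO 2.949%

The working math keeps exact precision through the solve. In-progress results are shown, rounded to four significant figures, within the worked lines; a single rounding yields every reported number. All derived quantities (the totals, LOI, three oxide percentages, glass mass, yield) are recomputed starting from the weights at 384.4 kg of glass in full float precision exactly as printed in the problem or answer text.
Per-oxide mass from batch:
  SiO2: 292.3·0.9950 + 35.96·0.6348 = 313.7 kg
  Al2O3: 292.3·0.003000 + 89.35·0.6551 = 59.41 kg
  MgO: 35.96·0.3153 = 11.34 kg
LOI: 292.3·0.002000 + 35.96·0.04990 + 89.35·0.3449 = 33.20 kg
Resulting glass, batch − LOI: 417.6 − 33.20 = 384.4 kg (= Σ oxide masses)
oxide / glass × 100 gives the wt %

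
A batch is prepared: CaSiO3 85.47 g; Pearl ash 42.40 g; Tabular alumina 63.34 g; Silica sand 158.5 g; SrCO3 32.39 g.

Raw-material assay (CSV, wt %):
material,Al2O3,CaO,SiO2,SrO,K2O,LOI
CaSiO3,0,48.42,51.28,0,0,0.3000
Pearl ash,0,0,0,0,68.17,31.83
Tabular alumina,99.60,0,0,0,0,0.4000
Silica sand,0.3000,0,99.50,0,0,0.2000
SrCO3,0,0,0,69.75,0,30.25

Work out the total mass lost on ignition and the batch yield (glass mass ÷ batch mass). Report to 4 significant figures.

Each numeric step maintains full precision in all steps; in-progress results appear (rounded to 4 significant digits) on the page — each reported result sees exactly one rounding; derived quantities, including yield, totals, five oxide percentages, LOI, glass mass, are carried using the weight values for 358.0 g of glass at exact precision precisely as stated by the problem or the answer.
Material-by-material LOI:
  CaSiO3: 85.47 × 0.003000 = 0.2564 g
  Pearl ash: 42.40 × 0.3183 = 13.50 g
  Tabular alumina: 63.34 × 0.004000 = 0.2534 g
  Silica sand: 158.5 × 0.002000 = 0.3170 g
  SrCO3: 32.39 × 0.3025 = 9.798 g
Total LOI = 24.12 g
Glass = batch − LOI = 382.1 − 24.12 = 358.0 g

LOI loss = 24.12 g; glass = 358.0 g; yield = 93.69%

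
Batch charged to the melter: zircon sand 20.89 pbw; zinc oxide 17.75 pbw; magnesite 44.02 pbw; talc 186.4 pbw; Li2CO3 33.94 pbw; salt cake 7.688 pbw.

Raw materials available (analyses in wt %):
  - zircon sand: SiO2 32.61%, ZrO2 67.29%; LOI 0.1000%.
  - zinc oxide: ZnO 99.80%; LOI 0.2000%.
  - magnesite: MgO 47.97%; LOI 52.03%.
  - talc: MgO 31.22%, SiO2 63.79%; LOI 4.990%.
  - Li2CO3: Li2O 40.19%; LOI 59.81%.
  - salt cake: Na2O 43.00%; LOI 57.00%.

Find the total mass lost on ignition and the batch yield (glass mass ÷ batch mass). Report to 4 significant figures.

Mid-chain values are printed with 4-significant-digit rounding at each printed step. Each numeric step maintains full precision from start to finish — each reported figure is rounded only once. Derived quantities (LOI, the six compositions, the yield, glass mass, the totals) are recomputed using the weight values for 253.7 pbw of glass in full float precision, as given in the question or the answer.
LOI of each material in turn:
  zircon sand: 20.89 × 0.001000 = 0.02089 pbw
  zinc oxide: 17.75 × 0.002000 = 0.03550 pbw
  magnesite: 44.02 × 0.5203 = 22.90 pbw
  talc: 186.4 × 0.04990 = 9.301 pbw
  Li2CO3: 33.94 × 0.5981 = 20.30 pbw
  salt cake: 7.688 × 0.5700 = 4.382 pbw
Total LOI = 56.94 pbw
Glass = batch − LOI = 310.7 − 56.94 = 253.7 pbw

LOI loss = 56.94 pbw; glass = 253.7 pbw; yield = 81.67%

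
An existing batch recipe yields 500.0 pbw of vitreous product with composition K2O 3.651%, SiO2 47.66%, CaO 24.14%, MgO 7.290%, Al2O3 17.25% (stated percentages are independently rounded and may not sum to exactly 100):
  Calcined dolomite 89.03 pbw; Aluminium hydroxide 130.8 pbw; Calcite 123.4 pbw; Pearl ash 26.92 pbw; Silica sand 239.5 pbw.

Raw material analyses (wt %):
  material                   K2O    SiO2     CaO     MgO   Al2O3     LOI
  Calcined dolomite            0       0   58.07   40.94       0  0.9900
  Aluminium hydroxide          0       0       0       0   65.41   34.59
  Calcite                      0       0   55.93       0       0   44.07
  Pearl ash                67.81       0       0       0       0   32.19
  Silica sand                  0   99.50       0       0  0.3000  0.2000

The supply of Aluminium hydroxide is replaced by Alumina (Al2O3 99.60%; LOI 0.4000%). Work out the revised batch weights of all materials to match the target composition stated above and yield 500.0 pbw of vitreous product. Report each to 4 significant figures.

Revised batch per 500.0 pbw vitreous product:
  Calcined dolomite: 89.03 pbw
  Alumina: 85.88 pbw
  Calcite: 123.4 pbw
  Pearl ash: 26.92 pbw
  Silica sand: 239.5 pbw
Total batch = 564.7 pbw; LOI loss = 64.75 pbw

Each numeric step maintains full precision throughout; intermediates are rounded off to 4 significant figures when quoted — every reported figure is rounded a single time. All derived quantities are rebuilt at full precision (the yield, glass mass, ignition loss, the totals, five oxide percentages) using the weight values on 500.0 pbw of glass, exactly as shown in the problem or the answer.
Per-oxide target masses for 500.0 pbw vitreous product:
  K2O: 3.651% × 500.0 = 18.26 pbw
  SiO2: 47.66% × 500.0 = 238.3 pbw
  CaO: 24.14% × 500.0 = 120.7 pbw
  MgO: 7.290% × 500.0 = 36.45 pbw
  Al2O3: 17.25% × 500.0 = 86.25 pbw
Sums-versus-targets review applying the batch weights above, for the quoted basis mass (sum by sum, the targets are met within answer rounding):
  K2O: 26.92·0.6781 = 18.25 pbw (target 18.26 pbw)
  SiO2: 239.5·0.9950 = 238.3 pbw (target 238.3 pbw)
  CaO: 89.03·0.5807 + 123.4·0.5593 = 120.7 pbw (target 120.7 pbw)
  MgO: 89.03·0.4094 = 36.45 pbw (target 36.45 pbw)
  Al2O3: 85.88·0.9960 + 239.5·0.003000 = 86.25 pbw (target 86.25 pbw)
Glass mass check: whole batch net of LOI = 500.0 pbw (targets for the oxides total 500.0 pbw; basis as stated: 500.0 pbw — any gap is answer rounding).
Summing the batch: Σ batch = 564.7 pbw; LOI loss = Σ batch·LOI = 64.75 pbw; yield, glass over the total, = 88.53%.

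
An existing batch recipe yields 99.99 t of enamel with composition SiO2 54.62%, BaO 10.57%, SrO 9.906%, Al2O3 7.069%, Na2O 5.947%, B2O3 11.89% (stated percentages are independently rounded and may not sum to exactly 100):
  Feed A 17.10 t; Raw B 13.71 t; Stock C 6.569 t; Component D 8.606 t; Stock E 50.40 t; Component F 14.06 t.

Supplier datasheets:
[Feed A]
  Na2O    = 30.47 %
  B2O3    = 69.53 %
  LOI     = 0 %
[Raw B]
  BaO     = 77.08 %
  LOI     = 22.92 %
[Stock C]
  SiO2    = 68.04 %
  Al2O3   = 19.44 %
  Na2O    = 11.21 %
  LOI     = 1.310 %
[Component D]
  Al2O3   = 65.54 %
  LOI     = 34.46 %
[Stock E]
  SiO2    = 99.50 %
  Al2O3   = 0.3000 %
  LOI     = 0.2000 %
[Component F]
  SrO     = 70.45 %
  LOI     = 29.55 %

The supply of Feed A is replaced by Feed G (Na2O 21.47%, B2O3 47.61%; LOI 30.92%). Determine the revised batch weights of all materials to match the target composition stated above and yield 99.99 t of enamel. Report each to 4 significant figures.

In-progress results are displayed rounded to four significant figures within the worked lines — each numeric step holds full float precision from start to finish; every reported value is rounded once only. All derived quantities (totals, the yield, net glass mass, six oxide percentages, LOI) are rebuilt at full float precision from the weighed amounts per 99.99 t of glass, as given in the problem or answer text.
Oxide mass targets, per 99.99 t enamel:
  SiO2: 54.62% × 99.99 = 54.61 t
  BaO: 10.57% × 99.99 = 10.57 t
  SrO: 9.906% × 99.99 = 9.905 t
  Al2O3: 7.069% × 99.99 = 7.068 t
  Na2O: 5.947% × 99.99 = 5.946 t
  B2O3: 11.89% × 99.99 = 11.89 t
Balance tally, oxide-wise, given the weights on record, per the basis as stated (sums match the target masses inside rounding margins):
  SiO2: 5.219·0.6804 + 51.32·0.9950 = 54.61 t (target 54.61 t)
  BaO: 13.71·0.7708 = 10.57 t (target 10.57 t)
  SrO: 14.06·0.7045 = 9.905 t (target 9.905 t)
  Al2O3: 5.219·0.1944 + 9.002·0.6554 + 51.32·0.003000 = 7.068 t (target 7.068 t)
  Na2O: 24.97·0.2147 + 5.219·0.1121 = 5.946 t (target 5.946 t)
  B2O3: 24.97·0.4761 = 11.89 t (target 11.89 t)
Glass mass check: batch total minus LOI = 99.99 t (the targets, summed, come to 99.99 t; against the stated basis, 99.99 t — differing by rounding only).
Total batch = Σ batch = 118.3 t; the LOI term Σ batch·LOI equals 18.29 t; glass ÷ batch gives a yield of 84.54%.

Revised batch per 99.99 t enamel:
  Feed G: 24.97 t
  Raw B: 13.71 t
  Stock C: 5.219 t
  Component D: 9.002 t
  Stock E: 51.32 t
  Component F: 14.06 t
Total batch = 118.3 t; LOI loss = 18.29 t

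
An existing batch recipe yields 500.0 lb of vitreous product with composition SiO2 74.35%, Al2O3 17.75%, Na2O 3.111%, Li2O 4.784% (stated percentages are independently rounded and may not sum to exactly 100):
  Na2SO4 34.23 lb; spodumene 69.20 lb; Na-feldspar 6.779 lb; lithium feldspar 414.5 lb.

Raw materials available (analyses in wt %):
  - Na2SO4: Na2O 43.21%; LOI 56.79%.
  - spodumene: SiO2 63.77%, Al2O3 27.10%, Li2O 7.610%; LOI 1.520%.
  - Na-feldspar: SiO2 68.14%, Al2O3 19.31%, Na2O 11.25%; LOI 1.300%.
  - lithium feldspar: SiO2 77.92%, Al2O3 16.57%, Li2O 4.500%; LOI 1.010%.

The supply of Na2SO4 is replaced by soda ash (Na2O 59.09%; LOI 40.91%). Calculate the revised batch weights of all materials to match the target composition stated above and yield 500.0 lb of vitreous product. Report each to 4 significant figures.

Working values are rounded off to 4 significant figures wherever printed. Each numeric step maintains full precision through every step; each reported result receives exactly one rounding; derived quantities are recomputed at full precision (net glass mass, the totals, the yield, the four compositions, LOI) from the batch weights per 500.0 lb of glass exactly as printed in problem or answer.
The oxide mass targets at 500.0 lb vitreous product:
  SiO2: 74.35% × 500.0 = 371.8 lb
  Al2O3: 17.75% × 500.0 = 88.75 lb
  Na2O: 3.111% × 500.0 = 15.56 lb
  Li2O: 4.784% × 500.0 = 23.92 lb
A balance pass over the oxides, applying the batch weights above, against the basis in use (delivered sums recover each target given rounding of the digits):
  SiO2: 69.20·0.6377 + 6.779·0.6814 + 414.5·0.7792 = 371.7 lb (target 371.8 lb)
  Al2O3: 69.20·0.2710 + 6.779·0.1931 + 414.5·0.1657 = 88.74 lb (target 88.75 lb)
  Na2O: 25.03·0.5909 + 6.779·0.1125 = 15.55 lb (target 15.56 lb)
  Li2O: 69.20·0.07610 + 414.5·0.04500 = 23.92 lb (target 23.92 lb)
Glass-mass sanity pass: total charge less LOI = 499.9 lb (summing oxide targets gives 500.0 lb; the stated basis being 500.0 lb — deltas are rounding alone).
Adding the batch up: Σ batch = 515.5 lb; LOI loss = Σ batch·LOI = 15.57 lb; yield = glass ÷ total batch = 96.98%.

Revised batch per 500.0 lb vitreous product:
  soda ash: 25.03 lb
  spodumene: 69.20 lb
  Na-feldspar: 6.779 lb
  lithium feldspar: 414.5 lb
Total batch = 515.5 lb; LOI loss = 15.57 lb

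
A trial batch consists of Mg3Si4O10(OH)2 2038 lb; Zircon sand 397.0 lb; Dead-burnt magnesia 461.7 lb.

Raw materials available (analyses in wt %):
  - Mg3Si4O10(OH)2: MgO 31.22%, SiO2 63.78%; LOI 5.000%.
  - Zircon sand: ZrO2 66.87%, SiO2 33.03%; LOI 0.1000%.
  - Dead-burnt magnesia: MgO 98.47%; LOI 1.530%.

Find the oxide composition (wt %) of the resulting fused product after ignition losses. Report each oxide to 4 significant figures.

Each numeric step carries full float precision in all steps. In-progress results are printed, rounded to four significant digits, in the working. A single rounding finalizes every reported figure. The derived quantities (LOI, three oxide percentages, the totals, glass mass, the yield) are rebuilt starting from the weights at 2787 lb of glass at exact precision exactly as printed in question or answer.
Oxide masses out of the charge:
  MgO: 2038·0.3122 + 461.7·0.9847 = 1091 lb
  ZrO2: 397.0·0.6687 = 265.5 lb
  SiO2: 2038·0.6378 + 397.0·0.3303 = 1431 lb
LOI: 2038·0.05000 + 397.0·0.001000 + 461.7·0.01530 = 109.4 lb
Resulting glass, batch − LOI: 2897 − 109.4 = 2787 lb (matching Σ of the oxides)
oxide / glass × 100 gives the wt %

Glass mass = 2787 lb (batch 2897 − LOI 109.4).
Composition: MgO 39.14%, ZrO2 9.524%, SiO2 51.34%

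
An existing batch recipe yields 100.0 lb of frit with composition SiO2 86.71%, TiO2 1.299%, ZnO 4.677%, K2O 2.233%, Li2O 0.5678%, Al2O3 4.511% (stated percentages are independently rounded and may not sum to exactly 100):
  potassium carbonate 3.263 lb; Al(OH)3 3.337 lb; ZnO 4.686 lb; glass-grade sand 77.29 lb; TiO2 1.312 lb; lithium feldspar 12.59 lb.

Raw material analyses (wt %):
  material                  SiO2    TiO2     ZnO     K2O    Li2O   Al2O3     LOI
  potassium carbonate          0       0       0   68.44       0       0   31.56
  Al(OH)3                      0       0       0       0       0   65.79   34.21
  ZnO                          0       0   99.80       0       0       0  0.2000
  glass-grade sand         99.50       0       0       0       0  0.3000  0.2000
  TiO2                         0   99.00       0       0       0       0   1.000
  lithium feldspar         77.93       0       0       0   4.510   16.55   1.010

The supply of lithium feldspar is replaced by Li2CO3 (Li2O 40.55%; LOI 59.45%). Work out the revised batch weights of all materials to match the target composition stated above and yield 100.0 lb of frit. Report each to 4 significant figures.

The intermediate values are shown with 4-significant-figure rounding alongside each step. The whole derivation holds full precision at all times. A single rounding finalizes each reported figure; the derived quantities, which include net glass mass, yield, six oxide percentages, LOI, totals, are carried in full float precision, exactly as shown in the problem or answer text, starting from the weights for 100.0 lb of glass.
Target masses of each oxide per 100.0 lb frit:
  SiO2: 86.71% × 100.0 = 86.71 lb
  TiO2: 1.299% × 100.0 = 1.299 lb
  ZnO: 4.677% × 100.0 = 4.677 lb
  K2O: 2.233% × 100.0 = 2.233 lb
  Li2O: 0.5678% × 100.0 = 0.5678 lb
  Al2O3: 4.511% × 100.0 = 4.511 lb
Per-oxide balance check given the weights on record, on the stated basis (summed amounts equal target values once rounding is allowed for):
  SiO2: 87.15·0.9950 = 86.71 lb (target 86.71 lb)
  TiO2: 1.312·0.9900 = 1.299 lb (target 1.299 lb)
  ZnO: 4.686·0.9980 = 4.677 lb (target 4.677 lb)
  K2O: 3.263·0.6844 = 2.233 lb (target 2.233 lb)
  Li2O: 1.400·0.4055 = 0.5677 lb (target 0.5678 lb)
  Al2O3: 6.459·0.6579 + 87.15·0.003000 = 4.511 lb (target 4.511 lb)
Glass-mass closure: batch Σ − ignition loss = 100.0 lb (the targets, summed, come to 100.0 lb; the stated basis being 100.0 lb — gaps are rounding artifacts).
Batch grand total — Σ batch = 104.3 lb; Σ batch·LOI gives LOI loss = 4.269 lb; yield, glass over the total, = 95.91%.

Revised batch per 100.0 lb frit:
  potassium carbonate: 3.263 lb
  Al(OH)3: 6.459 lb
  ZnO: 4.686 lb
  glass-grade sand: 87.15 lb
  TiO2: 1.312 lb
  Li2CO3: 1.400 lb
Total batch = 104.3 lb; LOI loss = 4.269 lb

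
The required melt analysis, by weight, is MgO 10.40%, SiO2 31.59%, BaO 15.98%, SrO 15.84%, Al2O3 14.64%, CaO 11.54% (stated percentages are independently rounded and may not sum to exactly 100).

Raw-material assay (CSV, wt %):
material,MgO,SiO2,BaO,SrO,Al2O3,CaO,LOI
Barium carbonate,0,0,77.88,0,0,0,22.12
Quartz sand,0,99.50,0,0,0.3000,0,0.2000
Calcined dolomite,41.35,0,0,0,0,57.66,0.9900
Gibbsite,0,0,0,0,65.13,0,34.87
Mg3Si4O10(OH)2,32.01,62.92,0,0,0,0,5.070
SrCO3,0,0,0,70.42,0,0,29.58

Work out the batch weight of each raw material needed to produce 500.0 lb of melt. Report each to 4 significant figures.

Batch per 500.0 lb melt:
  Barium carbonate: 102.6 lb
  Quartz sand: 137.8 lb
  Calcined dolomite: 100.1 lb
  Gibbsite: 111.8 lb
  Mg3Si4O10(OH)2: 33.18 lb
  SrCO3: 112.5 lb
Total batch = 598.0 lb; LOI loss = 97.91 lb; yield = 83.63%

The working math keeps exact precision throughout; mid-chain values appear, rounded to four significant digits, alongside each step; every reported number is rounded once only. Derived quantities, including six oxide percentages, yield, glass mass, totals, LOI, are recomputed starting from the weights for 500.0 lb of glass in full precision, as given in question or answer.
The oxide mass targets at 500.0 lb melt:
  MgO: 10.40% × 500.0 = 52.00 lb
  SiO2: 31.59% × 500.0 = 158.0 lb
  BaO: 15.98% × 500.0 = 79.90 lb
  SrO: 15.84% × 500.0 = 79.20 lb
  Al2O3: 14.64% × 500.0 = 73.20 lb
  CaO: 11.54% × 500.0 = 57.70 lb
Mass-balance tally per oxide working from each reported weight, at the basis given (each sum matches its target mass given rounding of the digits):
  MgO: 100.1·0.4135 + 33.18·0.3201 = 52.01 lb (target 52.00 lb)
  SiO2: 137.8·0.9950 + 33.18·0.6292 = 158.0 lb (target 158.0 lb)
  BaO: 102.6·0.7788 = 79.90 lb (target 79.90 lb)
  SrO: 112.5·0.7042 = 79.22 lb (target 79.20 lb)
  Al2O3: 137.8·0.003000 + 111.8·0.6513 = 73.23 lb (target 73.20 lb)
  CaO: 100.1·0.5766 = 57.72 lb (target 57.70 lb)
Glass mass check: total batch − LOI = 500.1 lb (per-oxide target masses sum to 500.0 lb; with the basis standing at 500.0 lb — any gap is answer rounding).
Batch total: Σ batch = 598.0 lb; LOI loss = Σ batch·LOI = 97.91 lb; glass ÷ batch gives a yield of 83.63%.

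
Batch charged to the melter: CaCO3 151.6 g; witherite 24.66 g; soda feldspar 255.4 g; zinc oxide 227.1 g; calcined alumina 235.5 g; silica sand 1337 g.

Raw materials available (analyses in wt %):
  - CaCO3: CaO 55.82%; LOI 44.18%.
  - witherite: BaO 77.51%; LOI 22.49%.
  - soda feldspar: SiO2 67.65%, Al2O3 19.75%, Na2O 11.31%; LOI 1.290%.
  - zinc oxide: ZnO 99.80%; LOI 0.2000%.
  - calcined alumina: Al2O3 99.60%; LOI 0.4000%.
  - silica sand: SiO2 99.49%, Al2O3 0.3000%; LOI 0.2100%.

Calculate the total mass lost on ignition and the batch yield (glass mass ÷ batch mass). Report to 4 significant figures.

Each numeric step maintains full float precision through every step; rounding to four significant figures applies to each intermediate as displayed. Each reported result is rounded once only; derived quantities, including the totals, net glass mass, six oxide percentages, the yield, LOI, are computed from the weighed amounts at 2151 g of glass in full precision as set out in the problem or the answer.
Each material's LOI contribution:
  CaCO3: 151.6 × 0.4418 = 66.98 g
  witherite: 24.66 × 0.2249 = 5.546 g
  soda feldspar: 255.4 × 0.01290 = 3.295 g
  zinc oxide: 227.1 × 0.002000 = 0.4542 g
  calcined alumina: 235.5 × 0.004000 = 0.9420 g
  silica sand: 1337 × 0.002100 = 2.808 g
Total LOI = 80.02 g
Glass = batch − LOI = 2231 − 80.02 = 2151 g

LOI loss = 80.02 g; glass = 2151 g; yield = 96.41%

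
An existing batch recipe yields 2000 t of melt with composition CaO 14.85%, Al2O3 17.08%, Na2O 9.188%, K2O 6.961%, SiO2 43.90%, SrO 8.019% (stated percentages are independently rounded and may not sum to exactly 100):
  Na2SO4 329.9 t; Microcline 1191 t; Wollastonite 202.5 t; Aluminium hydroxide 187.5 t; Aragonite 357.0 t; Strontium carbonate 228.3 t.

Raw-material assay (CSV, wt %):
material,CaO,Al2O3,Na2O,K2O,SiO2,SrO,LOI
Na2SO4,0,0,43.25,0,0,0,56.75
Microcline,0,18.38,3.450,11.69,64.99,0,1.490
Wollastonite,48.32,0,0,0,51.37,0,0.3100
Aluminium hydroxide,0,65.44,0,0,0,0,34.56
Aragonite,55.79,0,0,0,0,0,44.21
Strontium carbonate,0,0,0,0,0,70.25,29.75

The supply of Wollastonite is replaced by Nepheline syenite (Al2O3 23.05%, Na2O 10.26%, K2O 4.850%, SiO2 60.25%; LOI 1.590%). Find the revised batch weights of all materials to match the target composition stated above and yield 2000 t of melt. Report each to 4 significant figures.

All arithmetic keeps exact precision in every operation; values along the way appear rounded off to 4 significant digits in the working. Every reported number takes a single rounding — all derived quantities, which include net glass mass, totals, LOI, six oxide percentages, the yield, are rebuilt in full precision, precisely as stated by problem or answer, starting from the weights on 2000 t of glass.
Oxide mass targets, per 2000 t melt:
  CaO: 14.85% × 2000 = 297.0 t
  Al2O3: 17.08% × 2000 = 341.6 t
  Na2O: 9.188% × 2000 = 183.8 t
  K2O: 6.961% × 2000 = 139.2 t
  SiO2: 43.90% × 2000 = 878.0 t
  SrO: 8.019% × 2000 = 160.4 t
Oxide-by-oxide audit working from each reported weight, for the quoted basis mass (summed amounts equal target values net of answer rounding effects):
  CaO: 532.4·0.5579 = 297.0 t (target 297.0 t)
  Al2O3: 1061·0.1838 + 312.5·0.2305 + 113.9·0.6544 = 341.6 t (target 341.6 t)
  Na2O: 266.1·0.4325 + 1061·0.03450 + 312.5·0.1026 = 183.8 t (target 183.8 t)
  K2O: 1061·0.1169 + 312.5·0.04850 = 139.2 t (target 139.2 t)
  SiO2: 1061·0.6499 + 312.5·0.6025 = 877.8 t (target 878.0 t)
  SrO: 228.3·0.7025 = 160.4 t (target 160.4 t)
Mass balance on the glass: Σ batch − LOI loss = 2000 t (oxide target masses add up to 2000 t; stated basis 2000 t — gaps are rounding artifacts).
Total batch = Σ batch = 2514 t; LOI removed, Σ of batch·LOI: 514.4 t; as yield: glass ÷ batch → 79.54%.

Revised batch per 2000 t melt:
  Na2SO4: 266.1 t
  Microcline: 1061 t
  Nepheline syenite: 312.5 t
  Aluminium hydroxide: 113.9 t
  Aragonite: 532.4 t
  Strontium carbonate: 228.3 t
Total batch = 2514 t; LOI loss = 514.4 t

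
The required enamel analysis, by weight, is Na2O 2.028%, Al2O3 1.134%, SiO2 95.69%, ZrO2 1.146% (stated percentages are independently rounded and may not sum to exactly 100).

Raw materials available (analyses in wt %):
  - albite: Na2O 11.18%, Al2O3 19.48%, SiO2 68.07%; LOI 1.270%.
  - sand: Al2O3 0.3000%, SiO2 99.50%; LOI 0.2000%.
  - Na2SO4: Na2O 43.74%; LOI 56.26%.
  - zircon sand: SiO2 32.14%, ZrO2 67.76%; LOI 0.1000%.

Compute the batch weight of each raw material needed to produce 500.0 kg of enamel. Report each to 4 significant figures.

Full float precision is carried through the solve. Working values are displayed rounded off to 4 significant digits in the working; every reported figure is rounded a single time. All derived quantities are re-derived at exact precision (the totals, LOI, net glass mass, four oxide percentages, the yield) using the weight values on 500.0 kg of glass, as quoted within the problem or the answer.
Target masses of each oxide per 500.0 kg enamel:
  Na2O: 2.028% × 500.0 = 10.14 kg
  Al2O3: 1.134% × 500.0 = 5.670 kg
  SiO2: 95.69% × 500.0 = 478.4 kg
  ZrO2: 1.146% × 500.0 = 5.730 kg
Balance tally, oxide-wise, on the weights just shown, under the basis named above (delivered sums recover each target given rounding of the digits):
  Na2O: 21.98·0.1118 + 17.57·0.4374 = 10.14 kg (target 10.14 kg)
  Al2O3: 21.98·0.1948 + 463.1·0.003000 = 5.671 kg (target 5.670 kg)
  SiO2: 21.98·0.6807 + 463.1·0.9950 + 8.456·0.3214 = 478.5 kg (target 478.4 kg)
  ZrO2: 8.456·0.6776 = 5.730 kg (target 5.730 kg)
Glass-mass sanity pass: the batch minus its LOI: 500.0 kg (per-oxide target masses sum to 500.0 kg; against the stated basis, 500.0 kg — deltas are rounding alone).
Batch grand total — Σ batch = 511.1 kg; loss to ignition Σ batch·LOI = 11.10 kg; glass ÷ batch gives a yield of 97.83%.

Batch per 500.0 kg enamel:
  albite: 21.98 kg
  sand: 463.1 kg
  Na2SO4: 17.57 kg
  zircon sand: 8.456 kg
Total batch = 511.1 kg; LOI loss = 11.10 kg; yield = 97.83%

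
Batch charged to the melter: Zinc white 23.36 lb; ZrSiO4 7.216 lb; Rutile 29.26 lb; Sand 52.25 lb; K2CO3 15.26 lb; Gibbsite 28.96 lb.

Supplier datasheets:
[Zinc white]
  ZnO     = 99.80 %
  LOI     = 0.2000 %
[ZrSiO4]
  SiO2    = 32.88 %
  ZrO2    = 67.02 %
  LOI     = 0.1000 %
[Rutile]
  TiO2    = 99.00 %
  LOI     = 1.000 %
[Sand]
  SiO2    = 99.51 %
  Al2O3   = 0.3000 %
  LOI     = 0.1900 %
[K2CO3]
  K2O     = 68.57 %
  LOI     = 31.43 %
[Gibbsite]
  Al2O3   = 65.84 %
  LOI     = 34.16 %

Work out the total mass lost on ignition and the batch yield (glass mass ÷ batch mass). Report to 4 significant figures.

LOI loss = 15.13 lb; glass = 141.2 lb; yield = 90.32%

Mid-chain values are printed with 4-significant-digit rounding on the page. Every computation runs at full precision end to end — exactly one rounding lands on every reported number — the derived quantities are computed from the weighed amounts on 141.2 lb of glass in full precision (LOI, the yield, net glass mass, six oxide percentages, the totals), as given in problem or answer.
LOI of each material in turn:
  Zinc white: 23.36 × 0.002000 = 0.04672 lb
  ZrSiO4: 7.216 × 0.001000 = 0.007216 lb
  Rutile: 29.26 × 0.01000 = 0.2926 lb
  Sand: 52.25 × 0.001900 = 0.09928 lb
  K2CO3: 15.26 × 0.3143 = 4.796 lb
  Gibbsite: 28.96 × 0.3416 = 9.893 lb
Total LOI = 15.13 lb
Glass = batch − LOI = 156.3 − 15.13 = 141.2 lb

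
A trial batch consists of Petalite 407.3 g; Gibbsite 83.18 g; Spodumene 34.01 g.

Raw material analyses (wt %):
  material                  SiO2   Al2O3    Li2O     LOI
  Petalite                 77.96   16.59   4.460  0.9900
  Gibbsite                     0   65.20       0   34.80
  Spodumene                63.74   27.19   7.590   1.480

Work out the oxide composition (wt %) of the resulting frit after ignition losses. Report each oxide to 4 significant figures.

The working math runs at full precision all the way through. The intermediate values are shown rounded to four significant figures within the worked lines. Each reported value receives exactly one rounding — all derived quantities, which include LOI, totals, three oxide percentages, glass mass, the yield, are recomputed in full float precision, as written in question or answer, starting from the weights at 491.0 g of glass.
What the batch supplies per oxide:
  SiO2: 407.3·0.7796 + 34.01·0.6374 = 339.2 g
  Al2O3: 407.3·0.1659 + 83.18·0.6520 + 34.01·0.2719 = 131.1 g
  Li2O: 407.3·0.04460 + 34.01·0.07590 = 20.75 g
LOI: 407.3·0.009900 + 83.18·0.3480 + 34.01·0.01480 = 33.48 g
The glass mass, total less LOI, = 524.5 − 33.48 = 491.0 g (= the summed oxide contributions)
wt % = oxide mass / glass mass × 100

Glass mass = 491.0 g (batch 524.5 − LOI 33.48).
Composition: SiO2 69.08%, Al2O3 26.69%, Li2O 4.225%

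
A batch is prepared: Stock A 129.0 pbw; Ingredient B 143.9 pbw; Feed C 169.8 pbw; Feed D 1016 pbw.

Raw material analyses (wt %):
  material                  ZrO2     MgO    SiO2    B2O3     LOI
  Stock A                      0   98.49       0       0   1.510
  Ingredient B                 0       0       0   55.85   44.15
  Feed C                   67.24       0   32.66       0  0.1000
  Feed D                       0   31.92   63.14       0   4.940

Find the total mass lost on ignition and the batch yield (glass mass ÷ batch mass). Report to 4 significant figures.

The whole derivation keeps full precision in every operation — working values appear rounded to four significant figures alongside each step — every reported value takes just one rounding — derived quantities, which include ignition loss, totals, yield, the four compositions, glass mass, are re-derived at exact precision, as quoted within problem or answer, using the weight values on 1343 pbw of glass.
Per-material ignition loss:
  Stock A: 129.0 × 0.01510 = 1.948 pbw
  Ingredient B: 143.9 × 0.4415 = 63.53 pbw
  Feed C: 169.8 × 0.001000 = 0.1698 pbw
  Feed D: 1016 × 0.04940 = 50.19 pbw
Total LOI = 115.8 pbw
Glass = batch − LOI = 1459 − 115.8 = 1343 pbw

LOI loss = 115.8 pbw; glass = 1343 pbw; yield = 92.06%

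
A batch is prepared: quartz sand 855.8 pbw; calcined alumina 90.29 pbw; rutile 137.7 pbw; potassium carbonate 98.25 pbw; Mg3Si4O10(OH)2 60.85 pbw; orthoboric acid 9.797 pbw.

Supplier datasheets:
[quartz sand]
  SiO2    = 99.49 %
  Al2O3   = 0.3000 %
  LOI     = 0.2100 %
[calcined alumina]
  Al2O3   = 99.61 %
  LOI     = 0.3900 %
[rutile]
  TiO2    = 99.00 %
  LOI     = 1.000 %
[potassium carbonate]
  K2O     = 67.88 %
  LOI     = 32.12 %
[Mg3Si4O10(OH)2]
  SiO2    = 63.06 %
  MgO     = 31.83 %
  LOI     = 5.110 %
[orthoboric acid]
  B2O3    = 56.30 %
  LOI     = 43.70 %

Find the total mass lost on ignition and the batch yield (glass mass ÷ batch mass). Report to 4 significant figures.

Every computation runs at full float precision at every stage. The intermediate values are printed rounded off to 4 significant digits within the worked lines — every reported result is rounded only once — all derived quantities are carried starting from the weights on 1210 pbw of glass in full float precision (totals, LOI, the yield, net glass mass, the six compositions) as written in the problem or answer text.
Per-material ignition loss:
  quartz sand: 855.8 × 0.002100 = 1.797 pbw
  calcined alumina: 90.29 × 0.003900 = 0.3521 pbw
  rutile: 137.7 × 0.01000 = 1.377 pbw
  potassium carbonate: 98.25 × 0.3212 = 31.56 pbw
  Mg3Si4O10(OH)2: 60.85 × 0.05110 = 3.109 pbw
  orthoboric acid: 9.797 × 0.4370 = 4.281 pbw
Total LOI = 42.47 pbw
Glass = batch − LOI = 1253 − 42.47 = 1210 pbw

LOI loss = 42.47 pbw; glass = 1210 pbw; yield = 96.61%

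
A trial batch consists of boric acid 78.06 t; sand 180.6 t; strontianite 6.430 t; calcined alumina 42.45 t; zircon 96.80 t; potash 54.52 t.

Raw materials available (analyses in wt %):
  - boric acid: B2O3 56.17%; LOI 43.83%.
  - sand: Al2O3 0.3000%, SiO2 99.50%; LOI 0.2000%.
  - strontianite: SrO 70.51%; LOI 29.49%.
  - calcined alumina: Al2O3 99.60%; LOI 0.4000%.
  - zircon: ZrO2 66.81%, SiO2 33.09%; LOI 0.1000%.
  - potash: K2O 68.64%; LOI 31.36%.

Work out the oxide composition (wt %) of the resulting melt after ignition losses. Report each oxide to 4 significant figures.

Glass mass = 405.0 t (batch 458.9 − LOI 53.84).
Composition: ZrO2 15.97%, K2O 9.240%, Al2O3 10.57%, SrO 1.119%, SiO2 52.28%, B2O3 10.83%

Mid-chain values are displayed, rounded to 4 significant digits, on the page. Each numeric step maintains full precision at every stage. A single rounding produces each reported number — derived quantities are carried in exact precision (LOI, yield, the totals, glass mass, the six compositions) from the batch weights per 405.0 t of glass, as set out in question or answer.
Oxide-by-oxide delivered mass:
  ZrO2: 96.80·0.6681 = 64.67 t
  K2O: 54.52·0.6864 = 37.42 t
  Al2O3: 180.6·0.003000 + 42.45·0.9960 = 42.82 t
  SrO: 6.430·0.7051 = 4.534 t
  SiO2: 180.6·0.9950 + 96.80·0.3309 = 211.7 t
  B2O3: 78.06·0.5617 = 43.85 t
LOI: 78.06·0.4383 + 180.6·0.002000 + 6.430·0.2949 + 42.45·0.004000 + 96.80·0.001000 + 54.52·0.3136 = 53.84 t
The glass mass, total less LOI, = 458.9 − 53.84 = 405.0 t (matching Σ of the oxides)
wt % = 100 × oxide mass / glass mass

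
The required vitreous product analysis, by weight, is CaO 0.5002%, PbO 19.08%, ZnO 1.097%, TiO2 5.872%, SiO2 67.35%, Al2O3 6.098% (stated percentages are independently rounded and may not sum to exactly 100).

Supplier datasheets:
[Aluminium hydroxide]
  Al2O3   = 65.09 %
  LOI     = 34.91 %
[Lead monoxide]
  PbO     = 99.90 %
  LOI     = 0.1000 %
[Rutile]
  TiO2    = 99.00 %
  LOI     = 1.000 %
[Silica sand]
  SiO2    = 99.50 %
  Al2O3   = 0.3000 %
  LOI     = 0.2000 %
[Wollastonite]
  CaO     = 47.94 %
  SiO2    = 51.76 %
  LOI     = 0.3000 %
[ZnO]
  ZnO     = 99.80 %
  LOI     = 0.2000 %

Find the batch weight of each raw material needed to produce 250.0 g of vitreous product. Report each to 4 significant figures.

Mid-chain values are shown (rounded to four significant digits) alongside each step; the working math holds full float precision from start to finish; exactly one rounding lands on each reported figure; derived quantities, including the yield, ignition loss, the six compositions, totals, glass mass, are re-derived from the batch weights on 250.0 g of glass in exact precision as quoted within problem or answer.
The oxide mass targets at 250.0 g vitreous product:
  CaO: 0.5002% × 250.0 = 1.250 g
  PbO: 19.08% × 250.0 = 47.70 g
  ZnO: 1.097% × 250.0 = 2.742 g
  TiO2: 5.872% × 250.0 = 14.68 g
  SiO2: 67.35% × 250.0 = 168.4 g
  Al2O3: 6.098% × 250.0 = 15.24 g
Sums-versus-targets review given the weights on record, versus the basis set out (sum by sum, the targets are met within answer rounding):
  CaO: 2.608·0.4794 = 1.250 g (target 1.250 g)
  PbO: 47.75·0.9990 = 47.70 g (target 47.70 g)
  ZnO: 2.748·0.9980 = 2.743 g (target 2.742 g)
  TiO2: 14.83·0.9900 = 14.68 g (target 14.68 g)
  SiO2: 167.9·0.9950 + 2.608·0.5176 = 168.4 g (target 168.4 g)
  Al2O3: 22.65·0.6509 + 167.9·0.003000 = 15.25 g (target 15.24 g)
Glass-mass sanity pass: net batch after ignition = 250.0 g (oxide target masses add up to 250.0 g; versus the stated basis of 250.0 g — gaps are rounding artifacts).
Adding the batch up: Σ batch = 258.5 g; the LOI term Σ batch·LOI equals 8.452 g; as yield: glass ÷ batch → 96.73%.

Batch per 250.0 g vitreous product:
  Aluminium hydroxide: 22.65 g
  Lead monoxide: 47.75 g
  Rutile: 14.83 g
  Silica sand: 167.9 g
  Wollastonite: 2.608 g
  ZnO: 2.748 g
Total batch = 258.5 g; LOI loss = 8.452 g; yield = 96.73%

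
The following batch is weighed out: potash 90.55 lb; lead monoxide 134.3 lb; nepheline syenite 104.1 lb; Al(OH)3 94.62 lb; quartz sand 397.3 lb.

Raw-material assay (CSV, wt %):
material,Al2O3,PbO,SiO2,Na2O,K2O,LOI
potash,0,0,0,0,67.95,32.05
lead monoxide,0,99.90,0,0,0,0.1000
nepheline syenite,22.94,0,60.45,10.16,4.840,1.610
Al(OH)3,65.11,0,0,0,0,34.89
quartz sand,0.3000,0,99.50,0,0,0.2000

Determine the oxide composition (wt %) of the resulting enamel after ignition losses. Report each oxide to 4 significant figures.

Glass mass = 756.2 lb (batch 820.9 − LOI 64.64).
Composition: Al2O3 11.46%, PbO 17.74%, SiO2 60.60%, Na2O 1.399%, K2O 8.802%

All arithmetic keeps full precision at all times. Values along the way are displayed with 4-significant-figure rounding in the working — each reported result is rounded just once — derived quantities, which include the yield, net glass mass, the totals, five oxide percentages, LOI, are computed at full precision, exactly as shown in the question or the answer, from the weighed amounts at 756.2 lb of glass.
Mass of each oxide from the mix:
  Al2O3: 104.1·0.2294 + 94.62·0.6511 + 397.3·0.003000 = 86.68 lb
  PbO: 134.3·0.9990 = 134.2 lb
  SiO2: 104.1·0.6045 + 397.3·0.9950 = 458.2 lb
  Na2O: 104.1·0.1016 = 10.58 lb
  K2O: 90.55·0.6795 + 104.1·0.04840 = 66.57 lb
LOI: 90.55·0.3205 + 134.3·0.001000 + 104.1·0.01610 + 94.62·0.3489 + 397.3·0.002000 = 64.64 lb
Resulting glass, batch − LOI: 820.9 − 64.64 = 756.2 lb (matching Σ of the oxides)
each oxide over glass, ×100, is wt %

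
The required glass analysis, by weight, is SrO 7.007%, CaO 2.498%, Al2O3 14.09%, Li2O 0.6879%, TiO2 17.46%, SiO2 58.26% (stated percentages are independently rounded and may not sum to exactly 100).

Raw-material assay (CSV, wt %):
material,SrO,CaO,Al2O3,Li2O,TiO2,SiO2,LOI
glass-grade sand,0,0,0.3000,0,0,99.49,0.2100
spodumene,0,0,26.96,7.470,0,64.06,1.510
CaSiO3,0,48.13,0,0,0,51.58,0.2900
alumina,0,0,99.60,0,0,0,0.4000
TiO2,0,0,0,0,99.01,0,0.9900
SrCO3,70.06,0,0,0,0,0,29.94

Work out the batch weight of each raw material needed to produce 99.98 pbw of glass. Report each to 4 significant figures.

The intermediate values are shown, rounded to four significant figures, at each printed step. All arithmetic carries full precision end to end; every reported number takes a single rounding — the derived quantities, which include yield, the six compositions, ignition loss, totals, glass mass, are carried at full float precision, as written in the question or the answer, from the batch weights per 99.98 pbw of glass.
Target oxide masses per 99.98 pbw glass:
  SrO: 7.007% × 99.98 = 7.006 pbw
  CaO: 2.498% × 99.98 = 2.498 pbw
  Al2O3: 14.09% × 99.98 = 14.09 pbw
  Li2O: 0.6879% × 99.98 = 0.6878 pbw
  TiO2: 17.46% × 99.98 = 17.46 pbw
  SiO2: 58.26% × 99.98 = 58.25 pbw
Oxide-by-oxide audit on the weights just shown, for the quoted basis mass (every target is met by its sum modulo rounding of the values):
  SrO: 9.999·0.7006 = 7.005 pbw (target 7.006 pbw)
  CaO: 5.189·0.4813 = 2.497 pbw (target 2.498 pbw)
  Al2O3: 49.93·0.003000 + 9.207·0.2696 + 11.50·0.9960 = 14.09 pbw (target 14.09 pbw)
  Li2O: 9.207·0.07470 = 0.6878 pbw (target 0.6878 pbw)
  TiO2: 17.63·0.9901 = 17.46 pbw (target 17.46 pbw)
  SiO2: 49.93·0.9949 + 9.207·0.6406 + 5.189·0.5158 = 58.25 pbw (target 58.25 pbw)
The glass-mass cross-check: the batch minus its LOI: 99.98 pbw (per-oxide target masses sum to 99.98 pbw; basis as stated: 99.98 pbw — rounding explains the deltas).
Batch grand total — Σ batch = 103.5 pbw; LOI removed, Σ of batch·LOI: 3.473 pbw; glass ÷ batch gives a yield of 96.64%.

Batch per 99.98 pbw glass:
  glass-grade sand: 49.93 pbw
  spodumene: 9.207 pbw
  CaSiO3: 5.189 pbw
  alumina: 11.50 pbw
  TiO2: 17.63 pbw
  SrCO3: 9.999 pbw
Total batch = 103.5 pbw; LOI loss = 3.473 pbw; yield = 96.64%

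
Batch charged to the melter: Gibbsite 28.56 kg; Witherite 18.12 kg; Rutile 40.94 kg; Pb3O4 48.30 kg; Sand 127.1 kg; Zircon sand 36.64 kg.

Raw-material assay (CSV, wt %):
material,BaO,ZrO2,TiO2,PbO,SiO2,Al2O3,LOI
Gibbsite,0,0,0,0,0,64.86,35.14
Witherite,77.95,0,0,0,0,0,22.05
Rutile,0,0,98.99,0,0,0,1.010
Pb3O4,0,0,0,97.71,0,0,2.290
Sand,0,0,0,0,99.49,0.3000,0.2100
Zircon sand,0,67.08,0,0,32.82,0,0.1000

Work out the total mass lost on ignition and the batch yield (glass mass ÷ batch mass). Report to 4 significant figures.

Each numeric step keeps exact precision at all times; in-progress results are shown rounded to 4 significant figures across the worked steps; each reported result takes exactly one rounding — derived quantities, including glass mass, yield, LOI, six oxide percentages, totals, are computed using the weight values at 283.8 kg of glass at exact precision, as given in the question or the answer.
Loss on ignition, line by line:
  Gibbsite: 28.56 × 0.3514 = 10.04 kg
  Witherite: 18.12 × 0.2205 = 3.995 kg
  Rutile: 40.94 × 0.01010 = 0.4135 kg
  Pb3O4: 48.30 × 0.02290 = 1.106 kg
  Sand: 127.1 × 0.002100 = 0.2669 kg
  Zircon sand: 36.64 × 0.001000 = 0.03664 kg
Total LOI = 15.85 kg
Glass = batch − LOI = 299.7 − 15.85 = 283.8 kg

LOI loss = 15.85 kg; glass = 283.8 kg; yield = 94.71%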